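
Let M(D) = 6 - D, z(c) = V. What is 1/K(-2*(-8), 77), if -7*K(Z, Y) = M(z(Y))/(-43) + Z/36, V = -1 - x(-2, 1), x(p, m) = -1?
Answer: -2709/118 ≈ -22.958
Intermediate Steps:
V = 0 (V = -1 - 1*(-1) = -1 + 1 = 0)
z(c) = 0
K(Z, Y) = 6/301 - Z/252 (K(Z, Y) = -((6 - 1*0)/(-43) + Z/36)/7 = -((6 + 0)*(-1/43) + Z*(1/36))/7 = -(6*(-1/43) + Z/36)/7 = -(-6/43 + Z/36)/7 = 6/301 - Z/252)
1/K(-2*(-8), 77) = 1/(6/301 - (-1)*(-8)/126) = 1/(6/301 - 1/252*16) = 1/(6/301 - 4/63) = 1/(-118/2709) = -2709/118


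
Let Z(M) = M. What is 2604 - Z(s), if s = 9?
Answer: 2595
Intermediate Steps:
2604 - Z(s) = 2604 - 1*9 = 2604 - 9 = 2595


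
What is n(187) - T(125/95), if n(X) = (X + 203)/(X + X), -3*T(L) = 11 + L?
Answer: 18291/3553 ≈ 5.1480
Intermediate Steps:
T(L) = -11/3 - L/3 (T(L) = -(11 + L)/3 = -11/3 - L/3)
n(X) = (203 + X)/(2*X) (n(X) = (203 + X)/((2*X)) = (203 + X)*(1/(2*X)) = (203 + X)/(2*X))
n(187) - T(125/95) = (1/2)*(203 + 187)/187 - (-11/3 - 125/(3*95)) = (1/2)*(1/187)*390 - (-11/3 - 125/(3*95)) = 195/187 - (-11/3 - 1/3*25/19) = 195/187 - (-11/3 - 25/57) = 195/187 - 1*(-78/19) = 195/187 + 78/19 = 18291/3553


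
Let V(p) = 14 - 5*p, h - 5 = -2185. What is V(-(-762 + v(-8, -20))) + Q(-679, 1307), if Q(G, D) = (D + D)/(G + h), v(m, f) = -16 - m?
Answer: -10969738/2859 ≈ -3836.9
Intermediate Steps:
h = -2180 (h = 5 - 2185 = -2180)
Q(G, D) = 2*D/(-2180 + G) (Q(G, D) = (D + D)/(G - 2180) = (2*D)/(-2180 + G) = 2*D/(-2180 + G))
V(-(-762 + v(-8, -20))) + Q(-679, 1307) = (14 - (-5)*(-762 + (-16 - 1*(-8)))) + 2*1307/(-2180 - 679) = (14 - (-5)*(-762 + (-16 + 8))) + 2*1307/(-2859) = (14 - (-5)*(-762 - 8)) + 2*1307*(-1/2859) = (14 - (-5)*(-770)) - 2614/2859 = (14 - 5*770) - 2614/2859 = (14 - 3850) - 2614/2859 = -3836 - 2614/2859 = -10969738/2859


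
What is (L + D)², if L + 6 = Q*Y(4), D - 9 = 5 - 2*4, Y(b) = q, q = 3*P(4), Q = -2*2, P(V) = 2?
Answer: 576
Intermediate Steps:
Q = -4
q = 6 (q = 3*2 = 6)
Y(b) = 6
D = 6 (D = 9 + (5 - 2*4) = 9 + (5 - 8) = 9 - 3 = 6)
L = -30 (L = -6 - 4*6 = -6 - 24 = -30)
(L + D)² = (-30 + 6)² = (-24)² = 576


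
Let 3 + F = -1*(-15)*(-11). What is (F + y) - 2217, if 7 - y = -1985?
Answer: -393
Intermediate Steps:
y = 1992 (y = 7 - 1*(-1985) = 7 + 1985 = 1992)
F = -168 (F = -3 - 1*(-15)*(-11) = -3 + 15*(-11) = -3 - 165 = -168)
(F + y) - 2217 = (-168 + 1992) - 2217 = 1824 - 2217 = -393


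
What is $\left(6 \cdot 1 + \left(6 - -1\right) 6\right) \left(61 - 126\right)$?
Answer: $-3120$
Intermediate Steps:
$\left(6 \cdot 1 + \left(6 - -1\right) 6\right) \left(61 - 126\right) = \left(6 + \left(6 + 1\right) 6\right) \left(-65\right) = \left(6 + 7 \cdot 6\right) \left(-65\right) = \left(6 + 42\right) \left(-65\right) = 48 \left(-65\right) = -3120$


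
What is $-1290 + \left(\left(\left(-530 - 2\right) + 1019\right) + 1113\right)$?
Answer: $310$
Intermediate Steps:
$-1290 + \left(\left(\left(-530 - 2\right) + 1019\right) + 1113\right) = -1290 + \left(\left(-532 + 1019\right) + 1113\right) = -1290 + \left(487 + 1113\right) = -1290 + 1600 = 310$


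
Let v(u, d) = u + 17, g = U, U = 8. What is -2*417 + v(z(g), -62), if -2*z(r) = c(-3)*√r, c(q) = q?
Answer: -817 + 3*√2 ≈ -812.76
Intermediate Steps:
g = 8
z(r) = 3*√r/2 (z(r) = -(-3)*√r/2 = 3*√r/2)
v(u, d) = 17 + u
-2*417 + v(z(g), -62) = -2*417 + (17 + 3*√8/2) = -834 + (17 + 3*(2*√2)/2) = -834 + (17 + 3*√2) = -817 + 3*√2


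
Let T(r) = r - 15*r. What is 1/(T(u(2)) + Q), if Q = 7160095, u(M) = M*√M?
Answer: 7160095/51266960407457 + 28*√2/51266960407457 ≈ 1.3966e-7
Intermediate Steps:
u(M) = M^(3/2)
T(r) = -14*r
1/(T(u(2)) + Q) = 1/(-28*√2 + 7160095) = 1/(7160095 - 28*√2)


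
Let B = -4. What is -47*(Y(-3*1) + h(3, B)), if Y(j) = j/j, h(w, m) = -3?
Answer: 94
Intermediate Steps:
Y(j) = 1
-47*(Y(-3*1) + h(3, B)) = -47*(1 - 3) = -47*(-2) = 94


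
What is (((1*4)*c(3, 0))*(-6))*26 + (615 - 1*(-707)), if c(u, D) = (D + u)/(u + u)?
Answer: 1010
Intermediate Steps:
c(u, D) = (D + u)/(2*u) (c(u, D) = (D + u)/((2*u)) = (D + u)*(1/(2*u)) = (D + u)/(2*u))
(((1*4)*c(3, 0))*(-6))*26 + (615 - 1*(-707)) = (((1*4)*((1/2)*(0 + 3)/3))*(-6))*26 + (615 - 1*(-707)) = ((4*((1/2)*(1/3)*3))*(-6))*26 + (615 + 707) = ((4*(1/2))*(-6))*26 + 1322 = (2*(-6))*26 + 1322 = -12*26 + 1322 = -312 + 1322 = 1010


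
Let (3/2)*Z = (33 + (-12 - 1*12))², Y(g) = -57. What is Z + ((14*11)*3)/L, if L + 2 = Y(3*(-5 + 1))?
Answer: 2724/59 ≈ 46.169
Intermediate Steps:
L = -59 (L = -2 - 57 = -59)
Z = 54 (Z = 2*(33 + (-12 - 1*12))²/3 = 2*(33 + (-12 - 12))²/3 = 2*(33 - 24)²/3 = (⅔)*9² = (⅔)*81 = 54)
Z + ((14*11)*3)/L = 54 + ((14*11)*3)/(-59) = 54 + (154*3)*(-1/59) = 54 + 462*(-1/59) = 54 - 462/59 = 2724/59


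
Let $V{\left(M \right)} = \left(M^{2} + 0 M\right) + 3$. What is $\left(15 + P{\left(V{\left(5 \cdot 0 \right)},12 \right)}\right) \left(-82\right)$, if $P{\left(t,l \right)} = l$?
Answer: $-2214$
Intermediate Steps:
$V{\left(M \right)} = 3 + M^{2}$ ($V{\left(M \right)} = \left(M^{2} + 0\right) + 3 = M^{2} + 3 = 3 + M^{2}$)
$\left(15 + P{\left(V{\left(5 \cdot 0 \right)},12 \right)}\right) \left(-82\right) = \left(15 + 12\right) \left(-82\right) = 27 \left(-82\right) = -2214$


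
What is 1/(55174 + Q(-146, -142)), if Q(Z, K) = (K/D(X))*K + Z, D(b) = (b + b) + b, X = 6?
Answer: 9/505334 ≈ 1.7810e-5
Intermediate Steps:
D(b) = 3*b (D(b) = 2*b + b = 3*b)
Q(Z, K) = Z + K²/18 (Q(Z, K) = (K/((3*6)))*K + Z = (K/18)*K + Z = K²/18 + Z = Z + K²/18)
1/(55174 + Q(-146, -142)) = 1/(55174 + (-146 + (1/18)*(-142)²)) = 1/(55174 + (-146 + (1/18)*20164)) = 1/(55174 + (-146 + 10082/9)) = 1/(55174 + 8768/9) = 1/(505334/9) = 9/505334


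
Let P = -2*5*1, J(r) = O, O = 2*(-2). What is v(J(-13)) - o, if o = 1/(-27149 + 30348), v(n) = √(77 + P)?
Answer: -1/3199 + √67 ≈ 8.1850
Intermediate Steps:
O = -4
J(r) = -4
P = -10 (P = -10*1 = -10)
v(n) = √67 (v(n) = √(77 - 10) = √67)
o = 1/3199 ≈ 0.00031260
v(J(-13)) - o = √67 - 1*1/3199 = √67 - 1/3199 = -1/3199 + √67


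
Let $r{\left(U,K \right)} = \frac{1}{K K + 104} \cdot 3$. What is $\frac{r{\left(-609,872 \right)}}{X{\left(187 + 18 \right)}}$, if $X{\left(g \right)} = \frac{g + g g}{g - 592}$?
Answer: $- \frac{387}{10705136080} \approx -3.6151 \cdot 10^{-8}$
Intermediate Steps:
$r{\left(U,K \right)} = \frac{3}{104 + K^{2}}$ ($r{\left(U,K \right)} = \frac{1}{K^{2} + 104} \cdot 3 = \frac{1}{104 + K^{2}} \cdot 3 = \frac{3}{104 + K^{2}}$)
$X{\left(g \right)} = \frac{g + g^{2}}{-592 + g}$
$\frac{r{\left(-609,872 \right)}}{X{\left(187 + 18 \right)}} = \frac{3 \frac{1}{104 + 872^{2}}}{\left(187 + 18\right) \frac{1}{-592 + \left(187 + 18\right)} \left(1 + \left(187 + 18\right)\right)} = \frac{3 \frac{1}{104 + 760384}}{205 \frac{1}{-592 + 205} \left(1 + 205\right)} = \frac{3 \cdot \frac{1}{760488}}{205 \frac{1}{-387} \cdot 206} = \frac{3 \cdot \frac{1}{760488}}{205 \left(- \frac{1}{387}\right) 206} = \frac{1}{253496 \left(- \frac{42230}{387}\right)} = \frac{1}{253496} \left(- \frac{387}{42230}\right) = - \frac{387}{10705136080}$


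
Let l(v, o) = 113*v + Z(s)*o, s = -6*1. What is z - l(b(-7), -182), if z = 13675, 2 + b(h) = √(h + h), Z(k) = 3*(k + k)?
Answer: 7349 - 113*I*√14 ≈ 7349.0 - 422.81*I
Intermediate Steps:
s = -6
Z(k) = 6*k (Z(k) = 3*(2*k) = 6*k)
b(h) = -2 + √2*√h (b(h) = -2 + √(h + h) = -2 + √(2*h) = -2 + √2*√h)
l(v, o) = -36*o + 113*v (l(v, o) = 113*v + (6*(-6))*o = 113*v - 36*o = -36*o + 113*v)
z - l(b(-7), -182) = 13675 - (-36*(-182) + 113*(-2 + √2*√(-7))) = 13675 - (6552 + 113*(-2 + √2*(I*√7))) = 13675 - (6552 + 113*(-2 + I*√14)) = 13675 - (6552 + (-226 + 113*I*√14)) = 13675 - (6326 + 113*I*√14) = 13675 + (-6326 - 113*I*√14) = 7349 - 113*I*√14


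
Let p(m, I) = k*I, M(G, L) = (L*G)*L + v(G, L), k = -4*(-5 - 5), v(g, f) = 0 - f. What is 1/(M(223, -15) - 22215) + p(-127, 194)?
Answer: 217086001/27975 ≈ 7760.0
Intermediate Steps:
v(g, f) = -f
k = 40 (k = -4*(-10) = 40)
M(G, L) = -L + G*L**2 (M(G, L) = (L*G)*L - L = (G*L)*L - L = G*L**2 - L = -L + G*L**2)
p(m, I) = 40*I
1/(M(223, -15) - 22215) + p(-127, 194) = 1/(-15*(-1 + 223*(-15)) - 22215) + 40*194 = 1/(-15*(-1 - 3345) - 22215) + 7760 = 1/(-15*(-3346) - 22215) + 7760 = 1/(50190 - 22215) + 7760 = 1/27975 + 7760 = 217086001/27975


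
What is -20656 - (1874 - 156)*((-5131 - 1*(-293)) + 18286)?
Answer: -23124320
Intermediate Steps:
-20656 - (1874 - 156)*((-5131 - 1*(-293)) + 18286) = -20656 - 1718*((-5131 + 293) + 18286) = -20656 - 1718*(-4838 + 18286) = -20656 - 1718*13448 = -20656 - 1*23103664 = -20656 - 23103664 = -23124320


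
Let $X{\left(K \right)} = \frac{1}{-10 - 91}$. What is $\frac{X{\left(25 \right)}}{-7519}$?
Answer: $\frac{1}{759419} \approx 1.3168 \cdot 10^{-6}$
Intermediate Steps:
$X{\left(K \right)} = - \frac{1}{101}$ ($X{\left(K \right)} = \frac{1}{-101} = - \frac{1}{101}$)
$\frac{X{\left(25 \right)}}{-7519} = - \frac{1}{101 \left(-7519\right)} = \left(- \frac{1}{101}\right) \left(- \frac{1}{7519}\right) = \frac{1}{759419}$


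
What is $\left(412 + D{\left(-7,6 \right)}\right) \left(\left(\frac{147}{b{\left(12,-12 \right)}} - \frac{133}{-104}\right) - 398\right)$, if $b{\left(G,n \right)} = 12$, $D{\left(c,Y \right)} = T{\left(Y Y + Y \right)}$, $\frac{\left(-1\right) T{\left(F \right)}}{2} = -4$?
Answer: $- \frac{4198425}{26} \approx -1.6148 \cdot 10^{5}$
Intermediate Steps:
$T{\left(F \right)} = 8$ ($T{\left(F \right)} = \left(-2\right) \left(-4\right) = 8$)
$D{\left(c,Y \right)} = 8$
$\left(412 + D{\left(-7,6 \right)}\right) \left(\left(\frac{147}{b{\left(12,-12 \right)}} - \frac{133}{-104}\right) - 398\right) = \left(412 + 8\right) \left(\left(\frac{147}{12} - \frac{133}{-104}\right) - 398\right) = 420 \left(\left(147 \cdot \frac{1}{12} - - \frac{133}{104}\right) - 398\right) = 420 \left(\left(\frac{49}{4} + \frac{133}{104}\right) - 398\right) = 420 \left(\frac{1407}{104} - 398\right) = 420 \left(- \frac{39985}{104}\right) = - \frac{4198425}{26}$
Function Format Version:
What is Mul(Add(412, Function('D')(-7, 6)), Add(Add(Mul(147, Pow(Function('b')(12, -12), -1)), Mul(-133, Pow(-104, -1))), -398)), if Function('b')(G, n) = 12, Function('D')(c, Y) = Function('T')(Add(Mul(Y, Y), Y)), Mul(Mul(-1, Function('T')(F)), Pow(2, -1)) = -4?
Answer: Rational(-4198425, 26) ≈ -1.6148e+5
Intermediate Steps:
Function('T')(F) = 8 (Function('T')(F) = Mul(-2, -4) = 8)
Function('D')(c, Y) = 8
Mul(Add(412, Function('D')(-7, 6)), Add(Add(Mul(147, Pow(Function('b')(12, -12), -1)), Mul(-133, Pow(-104, -1))), -398)) = Mul(Add(412, 8), Add(Add(Mul(147, Pow(12, -1)), Mul(-133, Pow(-104, -1))), -398)) = Mul(420, Add(Add(Mul(147, Rational(1, 12)), Mul(-133, Rational(-1, 104))), -398)) = Mul(420, Add(Add(Rational(49, 4), Rational(133, 104)), -398)) = Mul(420, Add(Rational(1407, 104), -398)) = Mul(420, Rational(-39985, 104)) = Rational(-4198425, 26)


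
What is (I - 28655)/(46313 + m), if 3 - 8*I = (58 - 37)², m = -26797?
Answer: -114839/78064 ≈ -1.4711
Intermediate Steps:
I = -219/4 (I = 3/8 - (58 - 37)²/8 = 3/8 - ⅛*21² = 3/8 - ⅛*441 = 3/8 - 441/8 = -219/4 ≈ -54.750)
(I - 28655)/(46313 + m) = (-219/4 - 28655)/(46313 - 26797) = -114839/4/19516 = -114839/4*1/19516 = -114839/78064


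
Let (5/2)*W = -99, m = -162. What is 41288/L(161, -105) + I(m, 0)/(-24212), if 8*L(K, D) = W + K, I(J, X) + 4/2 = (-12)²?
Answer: 19993258023/7348342 ≈ 2720.8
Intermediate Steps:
W = -198/5 (W = (⅖)*(-99) = -198/5 ≈ -39.600)
I(J, X) = 142 (I(J, X) = -2 + (-12)² = -2 + 144 = 142)
L(K, D) = -99/20 + K/8 (L(K, D) = (-198/5 + K)/8 = -99/20 + K/8)
41288/L(161, -105) + I(m, 0)/(-24212) = 41288/(-99/20 + (⅛)*161) + 142/(-24212) = 41288/(-99/20 + 161/8) + 142*(-1/24212) = 41288/(607/40) - 71/12106 = 41288*(40/607) - 71/12106 = 1651520/607 - 71/12106 = 19993258023/7348342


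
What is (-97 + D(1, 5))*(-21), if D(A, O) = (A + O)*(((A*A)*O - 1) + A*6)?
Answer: 777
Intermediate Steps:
D(A, O) = (A + O)*(-1 + 6*A + O*A²) (D(A, O) = (A + O)*((A²*O - 1) + 6*A) = (A + O)*((O*A² - 1) + 6*A) = (A + O)*((-1 + O*A²) + 6*A) = (A + O)*(-1 + 6*A + O*A²))
(-97 + D(1, 5))*(-21) = (-97 + (-1*1 - 1*5 + 6*1² + 5*1³ + 1²*5² + 6*1*5))*(-21) = (-97 + (-1 - 5 + 6*1 + 5*1 + 1*25 + 30))*(-21) = (-97 + (-1 - 5 + 6 + 5 + 25 + 30))*(-21) = (-97 + 60)*(-21) = -37*(-21) = 777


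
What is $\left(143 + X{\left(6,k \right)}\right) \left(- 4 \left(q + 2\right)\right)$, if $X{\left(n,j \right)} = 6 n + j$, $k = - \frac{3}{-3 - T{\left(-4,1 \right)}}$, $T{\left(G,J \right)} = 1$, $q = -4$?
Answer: $1438$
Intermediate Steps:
$k = \frac{3}{4}$ ($k = - \frac{3}{-3 - 1} = - \frac{3}{-4} = \left(-3\right) \left(- \frac{1}{4}\right) = \frac{3}{4} \approx 0.75$)
$X{\left(n,j \right)} = j + 6 n$
$\left(143 + X{\left(6,k \right)}\right) \left(- 4 \left(q + 2\right)\right) = \left(143 + \left(\frac{3}{4} + 6 \cdot 6\right)\right) \left(- 4 \left(-4 + 2\right)\right) = \left(143 + \left(\frac{3}{4} + 36\right)\right) \left(\left(-4\right) \left(-2\right)\right) = \left(143 + \frac{147}{4}\right) 8 = \frac{719}{4} \cdot 8 = 1438$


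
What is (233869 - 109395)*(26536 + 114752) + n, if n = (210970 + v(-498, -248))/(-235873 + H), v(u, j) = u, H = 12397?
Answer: 982550365210310/55869 ≈ 1.7587e+10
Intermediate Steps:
n = -52618/55869 (n = (210970 - 498)/(-235873 + 12397) = 210472/(-223476) = 210472*(-1/223476) = -52618/55869 ≈ -0.94181)
(233869 - 109395)*(26536 + 114752) + n = (233869 - 109395)*(26536 + 114752) - 52618/55869 = 124474*141288 - 52618/55869 = 17586682512 - 52618/55869 = 982550365210310/55869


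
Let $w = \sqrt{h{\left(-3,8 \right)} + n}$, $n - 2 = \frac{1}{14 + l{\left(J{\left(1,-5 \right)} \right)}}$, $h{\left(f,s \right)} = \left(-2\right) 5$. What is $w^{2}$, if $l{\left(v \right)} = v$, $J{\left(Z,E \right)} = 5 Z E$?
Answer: $- \frac{89}{11} \approx -8.0909$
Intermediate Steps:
$J{\left(Z,E \right)} = 5 E Z$
$h{\left(f,s \right)} = -10$
$n = \frac{21}{11}$ ($n = 2 + \frac{1}{14 + 5 \left(-5\right) 1} = 2 + \frac{1}{14 - 25} = 2 + \frac{1}{-11} = 2 - \frac{1}{11} = \frac{21}{11} \approx 1.9091$)
$w = \frac{i \sqrt{979}}{11}$ ($w = \sqrt{-10 + \frac{21}{11}} = \sqrt{- \frac{89}{11}} = \frac{i \sqrt{979}}{11} \approx 2.8445 i$)
$w^{2} = \left(\frac{i \sqrt{979}}{11}\right)^{2} = - \frac{89}{11}$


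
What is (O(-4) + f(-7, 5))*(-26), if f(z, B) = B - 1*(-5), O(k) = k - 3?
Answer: -78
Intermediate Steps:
O(k) = -3 + k
f(z, B) = 5 + B (f(z, B) = B + 5 = 5 + B)
(O(-4) + f(-7, 5))*(-26) = ((-3 - 4) + (5 + 5))*(-26) = (-7 + 10)*(-26) = 3*(-26) = -78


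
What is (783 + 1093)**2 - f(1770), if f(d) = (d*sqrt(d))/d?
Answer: 3519376 - sqrt(1770) ≈ 3.5193e+6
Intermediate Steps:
f(d) = sqrt(d) (f(d) = d**(3/2)/d = sqrt(d))
(783 + 1093)**2 - f(1770) = (783 + 1093)**2 - sqrt(1770) = 1876**2 - sqrt(1770) = 3519376 - sqrt(1770)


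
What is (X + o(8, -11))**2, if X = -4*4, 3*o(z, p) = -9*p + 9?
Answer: 400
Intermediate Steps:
o(z, p) = 3 - 3*p (o(z, p) = (-9*p + 9)/3 = (9 - 9*p)/3 = 3 - 3*p)
X = -16
(X + o(8, -11))**2 = (-16 + (3 - 3*(-11)))**2 = (-16 + (3 + 33))**2 = (-16 + 36)**2 = 20**2 = 400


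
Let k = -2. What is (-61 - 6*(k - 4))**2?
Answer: 625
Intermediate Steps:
(-61 - 6*(k - 4))**2 = (-61 - 6*(-2 - 4))**2 = (-61 - 6*(-6))**2 = (-61 + 36)**2 = (-25)**2 = 625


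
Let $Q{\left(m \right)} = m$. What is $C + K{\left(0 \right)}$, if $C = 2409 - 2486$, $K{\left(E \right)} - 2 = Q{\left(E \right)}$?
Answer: $-75$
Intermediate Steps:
$K{\left(E \right)} = 2 + E$
$C = -77$
$C + K{\left(0 \right)} = -77 + \left(2 + 0\right) = -77 + 2 = -75$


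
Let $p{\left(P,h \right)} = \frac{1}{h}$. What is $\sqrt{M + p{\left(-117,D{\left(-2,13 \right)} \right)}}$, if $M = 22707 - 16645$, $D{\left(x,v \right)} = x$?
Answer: $\frac{3 \sqrt{2694}}{2} \approx 77.856$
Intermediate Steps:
$M = 6062$ ($M = 22707 - 16645 = 6062$)
$\sqrt{M + p{\left(-117,D{\left(-2,13 \right)} \right)}} = \sqrt{6062 + \frac{1}{-2}} = \sqrt{6062 - \frac{1}{2}} = \sqrt{\frac{12123}{2}} = \frac{3 \sqrt{2694}}{2}$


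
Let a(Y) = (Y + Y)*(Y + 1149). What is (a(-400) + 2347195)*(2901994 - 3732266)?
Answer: -1451311304640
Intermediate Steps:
a(Y) = 2*Y*(1149 + Y) (a(Y) = (2*Y)*(1149 + Y) = 2*Y*(1149 + Y))
(a(-400) + 2347195)*(2901994 - 3732266) = (2*(-400)*(1149 - 400) + 2347195)*(2901994 - 3732266) = (2*(-400)*749 + 2347195)*(-830272) = (-599200 + 2347195)*(-830272) = 1747995*(-830272) = -1451311304640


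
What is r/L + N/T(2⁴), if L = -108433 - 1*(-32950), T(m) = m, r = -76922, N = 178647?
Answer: 13486042253/1207728 ≈ 11166.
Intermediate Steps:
L = -75483 (L = -108433 + 32950 = -75483)
r/L + N/T(2⁴) = -76922/(-75483) + 178647/(2⁴) = -76922*(-1/75483) + 178647/16 = 76922/75483 + 178647*(1/16) = 76922/75483 + 178647/16 = 13486042253/1207728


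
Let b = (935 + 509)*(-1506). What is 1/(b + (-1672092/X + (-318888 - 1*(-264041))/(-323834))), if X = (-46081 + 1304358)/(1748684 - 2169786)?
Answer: -407472874018/658098108759719077 ≈ -6.1917e-7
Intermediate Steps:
b = -2174664 (b = 1444*(-1506) = -2174664)
X = -1258277/421102 (X = 1258277/(-421102) = 1258277*(-1/421102) = -1258277/421102 ≈ -2.9881)
1/(b + (-1672092/X + (-318888 - 1*(-264041))/(-323834))) = 1/(-2174664 + (-1672092/(-1258277/421102) + (-318888 - 1*(-264041))/(-323834))) = 1/(-2174664 + (-1672092*(-421102/1258277) + (-318888 + 264041)*(-1/323834))) = 1/(-2174664 + (704121285384/1258277 - 54847*(-1/323834))) = 1/(-2174664 + (704121285384/1258277 + 54847/323834)) = 1/(-2174664 + 228018481343760875/407472874018) = 1/(-658098108759719077/407472874018) = -407472874018/658098108759719077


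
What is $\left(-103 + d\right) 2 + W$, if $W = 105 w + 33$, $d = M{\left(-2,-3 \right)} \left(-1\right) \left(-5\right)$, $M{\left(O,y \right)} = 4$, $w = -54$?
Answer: $-5803$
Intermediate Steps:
$d = 20$ ($d = 4 \left(-1\right) \left(-5\right) = \left(-4\right) \left(-5\right) = 20$)
$W = -5637$ ($W = 105 \left(-54\right) + 33 = -5670 + 33 = -5637$)
$\left(-103 + d\right) 2 + W = \left(-103 + 20\right) 2 - 5637 = \left(-83\right) 2 - 5637 = -166 - 5637 = -5803$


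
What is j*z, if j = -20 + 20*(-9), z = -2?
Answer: 400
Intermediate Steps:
j = -200 (j = -20 - 180 = -200)
j*z = -200*(-2) = 400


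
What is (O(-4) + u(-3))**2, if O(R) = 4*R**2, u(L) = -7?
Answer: 3249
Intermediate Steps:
(O(-4) + u(-3))**2 = (4*(-4)**2 - 7)**2 = (4*16 - 7)**2 = (64 - 7)**2 = 57**2 = 3249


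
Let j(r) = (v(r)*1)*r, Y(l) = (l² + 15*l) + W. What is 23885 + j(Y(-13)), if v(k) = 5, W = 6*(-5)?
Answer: 23605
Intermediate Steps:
W = -30
Y(l) = -30 + l² + 15*l (Y(l) = (l² + 15*l) - 30 = -30 + l² + 15*l)
j(r) = 5*r (j(r) = (5*1)*r = 5*r)
23885 + j(Y(-13)) = 23885 + 5*(-30 + (-13)² + 15*(-13)) = 23885 + 5*(-30 + 169 - 195) = 23885 + 5*(-56) = 23885 - 280 = 23605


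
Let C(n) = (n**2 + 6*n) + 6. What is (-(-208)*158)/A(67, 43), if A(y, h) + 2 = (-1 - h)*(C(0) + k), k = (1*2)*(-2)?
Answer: -16432/45 ≈ -365.16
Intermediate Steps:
k = -4 (k = 2*(-2) = -4)
C(n) = 6 + n**2 + 6*n
A(y, h) = -4 - 2*h (A(y, h) = -2 + (-1 - h)*((6 + 0**2 + 6*0) - 4) = -2 + (-1 - h)*((6 + 0 + 0) - 4) = -2 + (-1 - h)*(6 - 4) = -2 + (-1 - h)*2 = -2 + (-2 - 2*h) = -4 - 2*h)
(-(-208)*158)/A(67, 43) = (-(-208)*158)/(-4 - 2*43) = (-208*(-158))/(-4 - 86) = 32864/(-90) = 32864*(-1/90) = -16432/45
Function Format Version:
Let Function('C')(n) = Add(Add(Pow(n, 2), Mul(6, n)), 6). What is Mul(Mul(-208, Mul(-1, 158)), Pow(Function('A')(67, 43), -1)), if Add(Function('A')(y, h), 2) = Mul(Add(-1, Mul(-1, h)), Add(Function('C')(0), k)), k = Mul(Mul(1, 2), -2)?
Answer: Rational(-16432, 45) ≈ -365.16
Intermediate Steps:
k = -4 (k = Mul(2, -2) = -4)
Function('C')(n) = Add(6, Pow(n, 2), Mul(6, n))
Function('A')(y, h) = Add(-4, Mul(-2, h)) (Function('A')(y, h) = Add(-2, Mul(Add(-1, Mul(-1, h)), Add(Add(6, Pow(0, 2), Mul(6, 0)), -4))) = Add(-2, Mul(Add(-1, Mul(-1, h)), Add(Add(6, 0, 0), -4))) = Add(-2, Mul(Add(-1, Mul(-1, h)), Add(6, -4))) = Add(-2, Mul(Add(-1, Mul(-1, h)), 2)) = Add(-2, Add(-2, Mul(-2, h))) = Add(-4, Mul(-2, h)))
Mul(Mul(-208, Mul(-1, 158)), Pow(Function('A')(67, 43), -1)) = Mul(Mul(-208, Mul(-1, 158)), Pow(Add(-4, Mul(-2, 43)), -1)) = Mul(Mul(-208, -158), Pow(Add(-4, -86), -1)) = Mul(32864, Pow(-90, -1)) = Mul(32864, Rational(-1, 90)) = Rational(-16432, 45)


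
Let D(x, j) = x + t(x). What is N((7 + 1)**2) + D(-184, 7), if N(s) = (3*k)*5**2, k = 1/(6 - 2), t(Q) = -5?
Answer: -681/4 ≈ -170.25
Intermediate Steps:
k = 1/4 ≈ 0.25000
N(s) = 75/4 (N(s) = (3*(1/4))*5**2 = (3/4)*25 = 75/4)
D(x, j) = -5 + x (D(x, j) = x - 5 = -5 + x)
N((7 + 1)**2) + D(-184, 7) = 75/4 + (-5 - 184) = 75/4 - 189 = -681/4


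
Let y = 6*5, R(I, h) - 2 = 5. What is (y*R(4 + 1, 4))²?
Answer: 44100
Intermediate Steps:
R(I, h) = 7 (R(I, h) = 2 + 5 = 7)
y = 30
(y*R(4 + 1, 4))² = (30*7)² = 210² = 44100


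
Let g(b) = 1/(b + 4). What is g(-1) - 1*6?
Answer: -17/3 ≈ -5.6667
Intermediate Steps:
g(b) = 1/(4 + b)
g(-1) - 1*6 = 1/(4 - 1) - 1*6 = 1/3 - 6 = ⅓ - 6 = -17/3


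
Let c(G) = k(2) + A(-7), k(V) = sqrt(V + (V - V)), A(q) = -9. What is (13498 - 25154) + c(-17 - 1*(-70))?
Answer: -11665 + sqrt(2) ≈ -11664.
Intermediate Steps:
k(V) = sqrt(V) (k(V) = sqrt(V + 0) = sqrt(V))
c(G) = -9 + sqrt(2) (c(G) = sqrt(2) - 9 = -9 + sqrt(2))
(13498 - 25154) + c(-17 - 1*(-70)) = (13498 - 25154) + (-9 + sqrt(2)) = -11656 + (-9 + sqrt(2)) = -11665 + sqrt(2)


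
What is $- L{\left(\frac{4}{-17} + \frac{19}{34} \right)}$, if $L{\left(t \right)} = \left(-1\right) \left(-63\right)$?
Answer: $-63$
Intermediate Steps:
$L{\left(t \right)} = 63$
$- L{\left(\frac{4}{-17} + \frac{19}{34} \right)} = \left(-1\right) 63 = -63$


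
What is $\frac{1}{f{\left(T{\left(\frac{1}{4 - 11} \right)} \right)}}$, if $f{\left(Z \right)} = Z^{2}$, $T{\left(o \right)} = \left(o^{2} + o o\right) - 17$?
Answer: $\frac{2401}{690561} \approx 0.0034769$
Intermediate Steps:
$T{\left(o \right)} = -17 + 2 o^{2}$ ($T{\left(o \right)} = \left(o^{2} + o^{2}\right) - 17 = 2 o^{2} - 17 = -17 + 2 o^{2}$)
$\frac{1}{f{\left(T{\left(\frac{1}{4 - 11} \right)} \right)}} = \frac{1}{\left(-17 + 2 \left(\frac{1}{4 - 11}\right)^{2}\right)^{2}} = \frac{1}{\left(-17 + 2 \left(\frac{1}{-7}\right)^{2}\right)^{2}} = \frac{1}{\left(-17 + 2 \left(- \frac{1}{7}\right)^{2}\right)^{2}} = \frac{1}{\left(-17 + 2 \cdot \frac{1}{49}\right)^{2}} = \frac{1}{\left(-17 + \frac{2}{49}\right)^{2}} = \frac{1}{\left(- \frac{831}{49}\right)^{2}} = \frac{1}{\frac{690561}{2401}} = \frac{2401}{690561}$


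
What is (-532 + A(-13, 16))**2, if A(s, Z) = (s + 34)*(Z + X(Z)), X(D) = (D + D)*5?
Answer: 10010896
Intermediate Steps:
X(D) = 10*D (X(D) = (2*D)*5 = 10*D)
A(s, Z) = 11*Z*(34 + s) (A(s, Z) = (s + 34)*(Z + 10*Z) = (34 + s)*(11*Z) = 11*Z*(34 + s))
(-532 + A(-13, 16))**2 = (-532 + 11*16*(34 - 13))**2 = (-532 + 11*16*21)**2 = (-532 + 3696)**2 = 3164**2 = 10010896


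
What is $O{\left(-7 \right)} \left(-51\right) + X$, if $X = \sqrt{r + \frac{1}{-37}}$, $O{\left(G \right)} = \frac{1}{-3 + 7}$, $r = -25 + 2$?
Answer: $- \frac{51}{4} + \frac{2 i \sqrt{7881}}{37} \approx -12.75 + 4.7986 i$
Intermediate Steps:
$r = -23$
$O{\left(G \right)} = \frac{1}{4}$
$X = \frac{2 i \sqrt{7881}}{37}$ ($X = \sqrt{-23 + \frac{1}{-37}} = \sqrt{-23 - \frac{1}{37}} = \sqrt{- \frac{852}{37}} = \frac{2 i \sqrt{7881}}{37} \approx 4.7986 i$)
$O{\left(-7 \right)} \left(-51\right) + X = \frac{1}{4} \left(-51\right) + \frac{2 i \sqrt{7881}}{37} = - \frac{51}{4} + \frac{2 i \sqrt{7881}}{37}$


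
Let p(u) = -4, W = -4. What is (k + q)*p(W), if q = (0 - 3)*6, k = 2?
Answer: 64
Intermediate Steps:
q = -18 (q = -3*6 = -18)
(k + q)*p(W) = (2 - 18)*(-4) = -16*(-4) = 64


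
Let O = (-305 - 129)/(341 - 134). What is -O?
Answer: 434/207 ≈ 2.0966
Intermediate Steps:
O = -434/207 ≈ -2.0966
-O = -1*(-434/207) = 434/207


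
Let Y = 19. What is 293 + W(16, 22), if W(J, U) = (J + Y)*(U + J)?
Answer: 1623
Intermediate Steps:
W(J, U) = (19 + J)*(J + U) (W(J, U) = (J + 19)*(U + J) = (19 + J)*(J + U))
293 + W(16, 22) = 293 + (16**2 + 19*16 + 19*22 + 16*22) = 293 + (256 + 304 + 418 + 352) = 293 + 1330 = 1623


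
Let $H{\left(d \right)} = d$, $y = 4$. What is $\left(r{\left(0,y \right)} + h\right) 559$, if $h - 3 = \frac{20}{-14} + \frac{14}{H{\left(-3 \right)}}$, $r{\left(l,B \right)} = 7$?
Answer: $\frac{45838}{21} \approx 2182.8$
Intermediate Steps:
$h = - \frac{65}{21}$ ($h = 3 + \left(\frac{20}{-14} + \frac{14}{-3}\right) = 3 + \left(20 \left(- \frac{1}{14}\right) + 14 \left(- \frac{1}{3}\right)\right) = 3 - \frac{128}{21} = - \frac{65}{21} \approx -3.0952$)
$\left(r{\left(0,y \right)} + h\right) 559 = \left(7 - \frac{65}{21}\right) 559 = \frac{82}{21} \cdot 559 = \frac{45838}{21}$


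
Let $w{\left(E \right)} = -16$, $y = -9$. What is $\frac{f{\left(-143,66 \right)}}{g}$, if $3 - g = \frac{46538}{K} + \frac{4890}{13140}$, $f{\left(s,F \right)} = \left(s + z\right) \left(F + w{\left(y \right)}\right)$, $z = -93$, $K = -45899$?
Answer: $- \frac{237224391600}{73213393} \approx -3240.2$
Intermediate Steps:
$f{\left(s,F \right)} = \left(-93 + s\right) \left(-16 + F\right)$ ($f{\left(s,F \right)} = \left(s - 93\right) \left(F - 16\right) = \left(-93 + s\right) \left(-16 + F\right)$)
$g = \frac{73213393}{20103762}$ ($g = 3 - \left(\frac{46538}{-45899} + \frac{4890}{13140}\right) = 3 - \left(46538 \left(- \frac{1}{45899}\right) + 4890 \cdot \frac{1}{13140}\right) = 3 - \left(- \frac{46538}{45899} + \frac{163}{438}\right) = 3 - - \frac{12902107}{20103762} = 3 + \frac{12902107}{20103762} = \frac{73213393}{20103762} \approx 3.6418$)
$\frac{f{\left(-143,66 \right)}}{g} = \frac{1488 - 6138 - -2288 + 66 \left(-143\right)}{\frac{73213393}{20103762}} = \left(1488 - 6138 + 2288 - 9438\right) \frac{20103762}{73213393} = \left(-11800\right) \frac{20103762}{73213393} = - \frac{237224391600}{73213393}$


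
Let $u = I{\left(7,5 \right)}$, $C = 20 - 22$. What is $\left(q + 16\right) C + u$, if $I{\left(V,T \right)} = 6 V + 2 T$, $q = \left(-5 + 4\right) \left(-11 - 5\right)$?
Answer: $-12$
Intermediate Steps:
$q = 16$ ($q = \left(-1\right) \left(-16\right) = 16$)
$C = -2$
$I{\left(V,T \right)} = 2 T + 6 V$
$u = 52$ ($u = 2 \cdot 5 + 6 \cdot 7 = 10 + 42 = 52$)
$\left(q + 16\right) C + u = \left(16 + 16\right) \left(-2\right) + 52 = 32 \left(-2\right) + 52 = -64 + 52 = -12$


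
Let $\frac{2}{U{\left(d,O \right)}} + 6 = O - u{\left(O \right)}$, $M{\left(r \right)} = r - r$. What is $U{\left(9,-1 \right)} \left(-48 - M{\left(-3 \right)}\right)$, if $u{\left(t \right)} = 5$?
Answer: $8$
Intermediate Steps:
$M{\left(r \right)} = 0$
$U{\left(d,O \right)} = \frac{2}{-11 + O}$ ($U{\left(d,O \right)} = \frac{2}{-6 + \left(O - 5\right)} = \frac{2}{-6 + \left(-5 + O\right)} = \frac{2}{-11 + O}$)
$U{\left(9,-1 \right)} \left(-48 - M{\left(-3 \right)}\right) = \frac{2}{-11 - 1} \left(-48 - 0\right) = \frac{2}{-12} \left(-48 + 0\right) = 2 \left(- \frac{1}{12}\right) \left(-48\right) = \left(- \frac{1}{6}\right) \left(-48\right) = 8$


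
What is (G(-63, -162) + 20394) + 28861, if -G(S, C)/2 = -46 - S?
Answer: 49221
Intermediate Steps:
G(S, C) = 92 + 2*S (G(S, C) = -2*(-46 - S) = 92 + 2*S)
(G(-63, -162) + 20394) + 28861 = ((92 + 2*(-63)) + 20394) + 28861 = ((92 - 126) + 20394) + 28861 = (-34 + 20394) + 28861 = 20360 + 28861 = 49221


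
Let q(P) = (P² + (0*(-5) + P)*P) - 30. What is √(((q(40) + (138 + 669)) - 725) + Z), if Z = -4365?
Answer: I*√1113 ≈ 33.362*I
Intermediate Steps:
q(P) = -30 + 2*P² (q(P) = (P² + (0 + P)*P) - 30 = (P² + P*P) - 30 = (P² + P²) - 30 = 2*P² - 30 = -30 + 2*P²)
√(((q(40) + (138 + 669)) - 725) + Z) = √((((-30 + 2*40²) + (138 + 669)) - 725) - 4365) = √((((-30 + 2*1600) + 807) - 725) - 4365) = √((((-30 + 3200) + 807) - 725) - 4365) = √(((3170 + 807) - 725) - 4365) = √((3977 - 725) - 4365) = √(3252 - 4365) = √(-1113) = I*√1113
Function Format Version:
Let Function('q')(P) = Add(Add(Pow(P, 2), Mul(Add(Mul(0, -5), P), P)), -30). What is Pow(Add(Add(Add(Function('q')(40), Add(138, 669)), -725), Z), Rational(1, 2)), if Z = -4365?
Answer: Mul(I, Pow(1113, Rational(1, 2))) ≈ Mul(33.362, I)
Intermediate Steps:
Function('q')(P) = Add(-30, Mul(2, Pow(P, 2))) (Function('q')(P) = Add(Add(Pow(P, 2), Mul(Add(0, P), P)), -30) = Add(Add(Pow(P, 2), Mul(P, P)), -30) = Add(Add(Pow(P, 2), Pow(P, 2)), -30) = Add(Mul(2, Pow(P, 2)), -30) = Add(-30, Mul(2, Pow(P, 2))))
Pow(Add(Add(Add(Function('q')(40), Add(138, 669)), -725), Z), Rational(1, 2)) = Pow(Add(Add(Add(Add(-30, Mul(2, Pow(40, 2))), Add(138, 669)), -725), -4365), Rational(1, 2)) = Pow(Add(Add(Add(Add(-30, Mul(2, 1600)), 807), -725), -4365), Rational(1, 2)) = Pow(Add(Add(Add(Add(-30, 3200), 807), -725), -4365), Rational(1, 2)) = Pow(Add(Add(Add(3170, 807), -725), -4365), Rational(1, 2)) = Pow(Add(Add(3977, -725), -4365), Rational(1, 2)) = Pow(Add(3252, -4365), Rational(1, 2)) = Pow(-1113, Rational(1, 2)) = Mul(I, Pow(1113, Rational(1, 2)))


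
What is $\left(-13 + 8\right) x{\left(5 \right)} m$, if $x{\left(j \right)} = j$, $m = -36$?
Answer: $900$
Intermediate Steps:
$\left(-13 + 8\right) x{\left(5 \right)} m = \left(-13 + 8\right) 5 \left(-36\right) = \left(-5\right) 5 \left(-36\right) = \left(-25\right) \left(-36\right) = 900$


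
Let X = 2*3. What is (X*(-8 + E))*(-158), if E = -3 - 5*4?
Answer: 29388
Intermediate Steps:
X = 6
E = -23 (E = -3 - 20 = -23)
(X*(-8 + E))*(-158) = (6*(-8 - 23))*(-158) = (6*(-31))*(-158) = -186*(-158) = 29388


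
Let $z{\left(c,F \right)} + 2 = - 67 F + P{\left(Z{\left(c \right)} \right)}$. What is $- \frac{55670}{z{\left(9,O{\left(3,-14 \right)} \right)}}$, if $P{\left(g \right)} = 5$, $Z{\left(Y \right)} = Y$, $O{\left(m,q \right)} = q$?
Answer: $- \frac{55670}{941} \approx -59.16$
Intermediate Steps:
$z{\left(c,F \right)} = 3 - 67 F$ ($z{\left(c,F \right)} = -2 - \left(-5 + 67 F\right) = 3 - 67 F$)
$- \frac{55670}{z{\left(9,O{\left(3,-14 \right)} \right)}} = - \frac{55670}{3 - -938} = - \frac{55670}{3 + 938} = - \frac{55670}{941}$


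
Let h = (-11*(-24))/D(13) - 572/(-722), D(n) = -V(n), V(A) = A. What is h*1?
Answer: -91586/4693 ≈ -19.515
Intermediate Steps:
D(n) = -n
h = -91586/4693 (h = (-11*(-24))/((-1*13)) - 572/(-722) = 264/(-13) - 572*(-1/722) = 264*(-1/13) + 286/361 = -264/13 + 286/361 = -91586/4693 ≈ -19.515)
h*1 = -91586/4693*1 = -91586/4693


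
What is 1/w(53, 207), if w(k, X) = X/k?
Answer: 53/207 ≈ 0.25604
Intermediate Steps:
1/w(53, 207) = 1/(207/53) = 53/207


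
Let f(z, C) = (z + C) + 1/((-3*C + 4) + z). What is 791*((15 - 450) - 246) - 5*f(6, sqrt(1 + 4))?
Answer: -5925721/11 - 58*sqrt(5)/11 ≈ -5.3871e+5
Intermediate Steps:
f(z, C) = C + z + 1/(4 + z - 3*C) (f(z, C) = (C + z) + 1/((4 - 3*C) + z) = (C + z) + 1/(4 + z - 3*C) = C + z + 1/(4 + z - 3*C))
791*((15 - 450) - 246) - 5*f(6, sqrt(1 + 4)) = 791*((15 - 450) - 246) - 5*(1 + 6**2 - 3*(sqrt(1 + 4))**2 + 4*sqrt(1 + 4) + 4*6 - 2*sqrt(1 + 4)*6)/(4 + 6 - 3*sqrt(1 + 4)) = 791*(-435 - 246) - 5*(1 + 36 - 3*(sqrt(5))**2 + 4*sqrt(5) + 24 - 2*sqrt(5)*6)/(4 + 6 - 3*sqrt(5)) = 791*(-681) - 5*(1 + 36 - 3*5 + 4*sqrt(5) + 24 - 12*sqrt(5))/(10 - 3*sqrt(5)) = -538671 - 5*(1 + 36 - 15 + 4*sqrt(5) + 24 - 12*sqrt(5))/(10 - 3*sqrt(5)) = -538671 - 5*(46 - 8*sqrt(5))/(10 - 3*sqrt(5))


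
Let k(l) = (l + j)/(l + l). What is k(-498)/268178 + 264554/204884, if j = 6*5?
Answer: 43298938877/33532843031 ≈ 1.2912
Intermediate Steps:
j = 30
k(l) = (30 + l)/(2*l) (k(l) = (l + 30)/(l + l) = (30 + l)/((2*l)) = (30 + l)*(1/(2*l)) = (30 + l)/(2*l))
k(-498)/268178 + 264554/204884 = ((1/2)*(30 - 498)/(-498))/268178 + 264554/204884 = ((1/2)*(-1/498)*(-468))*(1/268178) + 264554*(1/204884) = (39/83)*(1/268178) + 7781/6026 = 39/22258774 + 7781/6026 = 43298938877/33532843031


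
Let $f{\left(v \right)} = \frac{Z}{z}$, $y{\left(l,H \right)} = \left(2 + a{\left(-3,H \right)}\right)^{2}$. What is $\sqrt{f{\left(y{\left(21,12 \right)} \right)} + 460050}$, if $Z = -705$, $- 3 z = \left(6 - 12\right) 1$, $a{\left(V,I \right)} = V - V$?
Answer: $\frac{3 \sqrt{204310}}{2} \approx 678.01$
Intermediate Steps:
$a{\left(V,I \right)} = 0$
$z = 2$ ($z = - \frac{\left(6 - 12\right) 1}{3} = - \frac{\left(-6\right) 1}{3} = \left(- \frac{1}{3}\right) \left(-6\right) = 2$)
$y{\left(l,H \right)} = 4$ ($y{\left(l,H \right)} = \left(2 + 0\right)^{2} = 2^{2} = 4$)
$f{\left(v \right)} = - \frac{705}{2}$
$\sqrt{f{\left(y{\left(21,12 \right)} \right)} + 460050} = \sqrt{- \frac{705}{2} + 460050} = \sqrt{\frac{919395}{2}} = \frac{3 \sqrt{204310}}{2}$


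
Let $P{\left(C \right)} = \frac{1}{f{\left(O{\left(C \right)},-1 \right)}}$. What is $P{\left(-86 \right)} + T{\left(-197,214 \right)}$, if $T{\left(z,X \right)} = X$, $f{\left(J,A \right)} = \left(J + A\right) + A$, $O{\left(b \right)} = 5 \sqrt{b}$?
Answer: $\frac{230477}{1077} - \frac{5 i \sqrt{86}}{2154} \approx 214.0 - 0.021527 i$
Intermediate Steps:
$f{\left(J,A \right)} = J + 2 A$ ($f{\left(J,A \right)} = \left(A + J\right) + A = J + 2 A$)
$P{\left(C \right)} = \frac{1}{-2 + 5 \sqrt{C}}$ ($P{\left(C \right)} = \frac{1}{5 \sqrt{C} + 2 \left(-1\right)} = \frac{1}{5 \sqrt{C} - 2} = \frac{1}{-2 + 5 \sqrt{C}}$)
$P{\left(-86 \right)} + T{\left(-197,214 \right)} = \frac{1}{-2 + 5 \sqrt{-86}} + 214 = \frac{1}{-2 + 5 i \sqrt{86}} + 214 = 214 + \frac{1}{-2 + 5 i \sqrt{86}}$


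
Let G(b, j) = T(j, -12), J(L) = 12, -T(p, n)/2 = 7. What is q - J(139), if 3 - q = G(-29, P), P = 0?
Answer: 5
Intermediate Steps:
T(p, n) = -14 (T(p, n) = -2*7 = -14)
G(b, j) = -14
q = 17 (q = 3 - 1*(-14) = 3 + 14 = 17)
q - J(139) = 17 - 1*12 = 17 - 12 = 5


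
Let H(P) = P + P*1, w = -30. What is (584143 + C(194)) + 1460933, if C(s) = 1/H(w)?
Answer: 122704559/60 ≈ 2.0451e+6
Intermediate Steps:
H(P) = 2*P (H(P) = P + P = 2*P)
C(s) = -1/60 (C(s) = 1/(2*(-30)) = 1/(-60) = -1/60)
(584143 + C(194)) + 1460933 = (584143 - 1/60) + 1460933 = 35048579/60 + 1460933 = 122704559/60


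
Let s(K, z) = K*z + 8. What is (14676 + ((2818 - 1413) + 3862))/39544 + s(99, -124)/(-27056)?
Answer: 64043975/66868904 ≈ 0.95775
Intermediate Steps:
s(K, z) = 8 + K*z
(14676 + ((2818 - 1413) + 3862))/39544 + s(99, -124)/(-27056) = (14676 + ((2818 - 1413) + 3862))/39544 + (8 + 99*(-124))/(-27056) = (14676 + (1405 + 3862))*(1/39544) + (8 - 12276)*(-1/27056) = (14676 + 5267)*(1/39544) - 12268*(-1/27056) = 19943*(1/39544) + 3067/6764 = 19943/39544 + 3067/6764 = 64043975/66868904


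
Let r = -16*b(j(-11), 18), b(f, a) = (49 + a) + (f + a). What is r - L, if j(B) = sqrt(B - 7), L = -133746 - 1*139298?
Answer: 271684 - 48*I*sqrt(2) ≈ 2.7168e+5 - 67.882*I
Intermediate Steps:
L = -273044 (L = -133746 - 139298 = -273044)
j(B) = sqrt(-7 + B)
b(f, a) = 49 + f + 2*a (b(f, a) = (49 + a) + (a + f) = 49 + f + 2*a)
r = -1360 - 48*I*sqrt(2) (r = -16*(49 + sqrt(-7 - 11) + 2*18) = -16*(49 + sqrt(-18) + 36) = -16*(49 + 3*I*sqrt(2) + 36) = -16*(85 + 3*I*sqrt(2)) = -1360 - 48*I*sqrt(2) ≈ -1360.0 - 67.882*I)
r - L = (-1360 - 48*I*sqrt(2)) - 1*(-273044) = (-1360 - 48*I*sqrt(2)) + 273044 = 271684 - 48*I*sqrt(2)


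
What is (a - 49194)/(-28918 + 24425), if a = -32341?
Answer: 81535/4493 ≈ 18.147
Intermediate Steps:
(a - 49194)/(-28918 + 24425) = (-32341 - 49194)/(-28918 + 24425) = -81535/(-4493) = -81535*(-1/4493) = 81535/4493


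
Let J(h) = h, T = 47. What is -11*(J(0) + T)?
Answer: -517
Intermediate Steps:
-11*(J(0) + T) = -11*(0 + 47) = -11*47 = -517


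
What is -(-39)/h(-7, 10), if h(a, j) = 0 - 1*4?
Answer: -39/4 ≈ -9.7500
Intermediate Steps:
h(a, j) = -4 (h(a, j) = 0 - 4 = -4)
-(-39)/h(-7, 10) = -(-39)/(-4) = -(-39)*(-1)/4 = -1*39/4 = -39/4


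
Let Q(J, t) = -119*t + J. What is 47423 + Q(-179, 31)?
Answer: 43555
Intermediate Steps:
Q(J, t) = J - 119*t
47423 + Q(-179, 31) = 47423 + (-179 - 119*31) = 47423 + (-179 - 3689) = 47423 - 3868 = 43555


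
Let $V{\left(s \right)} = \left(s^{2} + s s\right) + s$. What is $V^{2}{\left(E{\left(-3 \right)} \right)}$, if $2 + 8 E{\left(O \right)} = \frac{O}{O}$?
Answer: $\frac{9}{1024} \approx 0.0087891$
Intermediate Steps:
$E{\left(O \right)} = - \frac{1}{8}$ ($E{\left(O \right)} = - \frac{1}{4} + \frac{O \frac{1}{O}}{8} = - \frac{1}{4} + \frac{1}{8} \cdot 1 = - \frac{1}{4} + \frac{1}{8} = - \frac{1}{8}$)
$V{\left(s \right)} = s + 2 s^{2}$ ($V{\left(s \right)} = \left(s^{2} + s^{2}\right) + s = 2 s^{2} + s = s + 2 s^{2}$)
$V^{2}{\left(E{\left(-3 \right)} \right)} = \left(- \frac{1 + 2 \left(- \frac{1}{8}\right)}{8}\right)^{2} = \left(- \frac{1 - \frac{1}{4}}{8}\right)^{2} = \left(\left(- \frac{1}{8}\right) \frac{3}{4}\right)^{2} = \left(- \frac{3}{32}\right)^{2} = \frac{9}{1024}$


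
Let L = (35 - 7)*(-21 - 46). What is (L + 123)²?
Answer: 3073009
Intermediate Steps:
L = -1876 (L = 28*(-67) = -1876)
(L + 123)² = (-1876 + 123)² = (-1753)² = 3073009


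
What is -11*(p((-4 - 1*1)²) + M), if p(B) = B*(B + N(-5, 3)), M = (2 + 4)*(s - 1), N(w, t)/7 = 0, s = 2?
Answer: -6941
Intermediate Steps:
N(w, t) = 0 (N(w, t) = 7*0 = 0)
M = 6 (M = (2 + 4)*(2 - 1) = 6*1 = 6)
p(B) = B² (p(B) = B*(B + 0) = B*B = B²)
-11*(p((-4 - 1*1)²) + M) = -11*(((-4 - 1*1)²)² + 6) = -11*(((-4 - 1)²)² + 6) = -11*(((-5)²)² + 6) = -11*(25² + 6) = -11*(625 + 6) = -11*631 = -6941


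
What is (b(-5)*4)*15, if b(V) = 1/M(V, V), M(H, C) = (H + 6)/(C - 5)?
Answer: -600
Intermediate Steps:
M(H, C) = (6 + H)/(-5 + C)
b(V) = (-5 + V)/(6 + V) (b(V) = 1/((6 + V)/(-5 + V)) = (-5 + V)/(6 + V))
(b(-5)*4)*15 = (((-5 - 5)/(6 - 5))*4)*15 = ((-10/1)*4)*15 = ((1*(-10))*4)*15 = -10*4*15 = -40*15 = -600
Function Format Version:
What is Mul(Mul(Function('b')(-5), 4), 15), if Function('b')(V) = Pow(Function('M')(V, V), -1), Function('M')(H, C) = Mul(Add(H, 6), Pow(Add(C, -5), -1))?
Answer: -600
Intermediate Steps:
Function('M')(H, C) = Mul(Pow(Add(-5, C), -1), Add(6, H)) (Function('M')(H, C) = Mul(Add(6, H), Pow(Add(-5, C), -1)) = Mul(Pow(Add(-5, C), -1), Add(6, H)))
Function('b')(V) = Mul(Pow(Add(6, V), -1), Add(-5, V)) (Function('b')(V) = Pow(Mul(Pow(Add(-5, V), -1), Add(6, V)), -1) = Mul(Pow(Add(6, V), -1), Add(-5, V)))
Mul(Mul(Function('b')(-5), 4), 15) = Mul(Mul(Mul(Pow(Add(6, -5), -1), Add(-5, -5)), 4), 15) = Mul(Mul(Mul(Pow(1, -1), -10), 4), 15) = Mul(Mul(Mul(1, -10), 4), 15) = Mul(Mul(-10, 4), 15) = Mul(-40, 15) = -600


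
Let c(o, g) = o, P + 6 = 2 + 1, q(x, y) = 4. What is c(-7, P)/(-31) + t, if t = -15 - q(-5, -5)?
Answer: -582/31 ≈ -18.774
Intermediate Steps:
P = -3 (P = -6 + (2 + 1) = -6 + 3 = -3)
t = -19 (t = -15 - 1*4 = -15 - 4 = -19)
c(-7, P)/(-31) + t = -7/(-31) - 19 = -1/31*(-7) - 19 = 7/31 - 19 = -582/31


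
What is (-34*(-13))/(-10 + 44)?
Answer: 13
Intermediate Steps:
(-34*(-13))/(-10 + 44) = 442/34 = 442*(1/34) = 13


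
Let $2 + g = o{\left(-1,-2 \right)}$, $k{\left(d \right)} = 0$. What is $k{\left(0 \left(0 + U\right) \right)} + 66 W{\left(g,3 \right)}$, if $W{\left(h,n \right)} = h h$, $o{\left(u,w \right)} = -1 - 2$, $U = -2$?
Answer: $1650$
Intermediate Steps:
$o{\left(u,w \right)} = -3$
$g = -5$ ($g = -2 - 3 = -5$)
$W{\left(h,n \right)} = h^{2}$
$k{\left(0 \left(0 + U\right) \right)} + 66 W{\left(g,3 \right)} = 0 + 66 \left(-5\right)^{2} = 0 + 66 \cdot 25 = 0 + 1650 = 1650$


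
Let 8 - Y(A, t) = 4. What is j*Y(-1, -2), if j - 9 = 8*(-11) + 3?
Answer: -304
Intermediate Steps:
Y(A, t) = 4 (Y(A, t) = 8 - 1*4 = 8 - 4 = 4)
j = -76 (j = 9 + (8*(-11) + 3) = 9 + (-88 + 3) = 9 - 85 = -76)
j*Y(-1, -2) = -76*4 = -304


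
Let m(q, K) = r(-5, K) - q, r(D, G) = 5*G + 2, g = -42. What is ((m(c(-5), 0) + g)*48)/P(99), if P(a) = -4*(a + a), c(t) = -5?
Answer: 70/33 ≈ 2.1212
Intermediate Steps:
r(D, G) = 2 + 5*G
P(a) = -8*a
m(q, K) = 2 - q + 5*K (m(q, K) = (2 + 5*K) - q = 2 - q + 5*K)
((m(c(-5), 0) + g)*48)/P(99) = (((2 - 1*(-5) + 5*0) - 42)*48)/((-8*99)) = (((2 + 5 + 0) - 42)*48)/(-792) = ((7 - 42)*48)*(-1/792) = -35*48*(-1/792) = -1680*(-1/792) = 70/33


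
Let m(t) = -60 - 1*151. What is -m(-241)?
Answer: 211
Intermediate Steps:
m(t) = -211 (m(t) = -60 - 151 = -211)
-m(-241) = -1*(-211) = 211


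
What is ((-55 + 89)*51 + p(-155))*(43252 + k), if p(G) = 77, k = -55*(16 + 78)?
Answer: 68966502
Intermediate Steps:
k = -5170 (k = -55*94 = -5170)
((-55 + 89)*51 + p(-155))*(43252 + k) = ((-55 + 89)*51 + 77)*(43252 - 5170) = (34*51 + 77)*38082 = (1734 + 77)*38082 = 1811*38082 = 68966502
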